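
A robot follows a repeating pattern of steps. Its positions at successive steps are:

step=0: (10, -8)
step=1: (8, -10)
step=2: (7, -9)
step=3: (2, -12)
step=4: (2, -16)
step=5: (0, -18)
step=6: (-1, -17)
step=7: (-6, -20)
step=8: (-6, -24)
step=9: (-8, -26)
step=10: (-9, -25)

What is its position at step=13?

Differencing gives (-2, -2), (-1, +1), (-5, -3), (+0, -4), (-2, -2), (-1, +1), (-5, -3), (+0, -4), (-2, -2), (-1, +1). This is the pattern (-2, -2), (-1, +1), (-5, -3), (+0, -4) repeated.
step 11: apply (-5, -3) → (-14, -28)
step 12: apply (+0, -4) → (-14, -32)
step 13: apply (-2, -2) → (-16, -34)

(-16, -34)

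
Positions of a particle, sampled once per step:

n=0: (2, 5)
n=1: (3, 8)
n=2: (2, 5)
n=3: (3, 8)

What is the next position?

(2, 5)

Consecutive displacements (+1, +3), (-1, -3), (+1, +3) scale by a factor of -1 each step.
step 4: (3, 8) + (-1, -3) → (2, 5)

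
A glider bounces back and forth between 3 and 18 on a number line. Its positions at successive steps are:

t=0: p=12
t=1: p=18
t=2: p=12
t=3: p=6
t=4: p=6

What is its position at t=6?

p=18

The value reflects between 3 and 18, moving 6 per step.
  step 5: 6 → 12
  step 6: 12 → 18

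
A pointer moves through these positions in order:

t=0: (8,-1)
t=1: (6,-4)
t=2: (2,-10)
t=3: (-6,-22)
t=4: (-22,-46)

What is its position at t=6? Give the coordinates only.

(-118,-190)

Step-to-step displacements: (-2,-3), (-4,-6), (-8,-12), (-16,-24); each is 2× the previous.
step 5: (-22,-46) + (-32,-48) → (-54,-94)
step 6: (-54,-94) + (-64,-96) → (-118,-190)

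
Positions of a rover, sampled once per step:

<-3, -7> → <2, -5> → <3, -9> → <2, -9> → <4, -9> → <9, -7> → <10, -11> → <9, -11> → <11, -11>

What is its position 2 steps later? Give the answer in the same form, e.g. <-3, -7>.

Step-to-step displacements: <+5, +2>, <+1, -4>, <-1, +0>, <+2, +0>, <+5, +2>, <+1, -4>, <-1, +0>, <+2, +0> — a repeating cycle of length 4.
step 9: apply <+5, +2> → <16, -9>
step 10: apply <+1, -4> → <17, -13>

<17, -13>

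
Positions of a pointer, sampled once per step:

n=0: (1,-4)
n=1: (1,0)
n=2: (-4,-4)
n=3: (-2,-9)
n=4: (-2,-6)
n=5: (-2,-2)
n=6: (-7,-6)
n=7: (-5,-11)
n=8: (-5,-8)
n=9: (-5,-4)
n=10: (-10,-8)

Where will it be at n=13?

(-8,-6)

Differencing gives (+0,+4), (-5,-4), (+2,-5), (+0,+3), (+0,+4), (-5,-4), (+2,-5), (+0,+3), (+0,+4), (-5,-4). This is the pattern (+0,+4), (-5,-4), (+2,-5), (+0,+3) repeated.
step 11: apply (+2,-5) → (-8,-13)
step 12: apply (+0,+3) → (-8,-10)
step 13: apply (+0,+4) → (-8,-6)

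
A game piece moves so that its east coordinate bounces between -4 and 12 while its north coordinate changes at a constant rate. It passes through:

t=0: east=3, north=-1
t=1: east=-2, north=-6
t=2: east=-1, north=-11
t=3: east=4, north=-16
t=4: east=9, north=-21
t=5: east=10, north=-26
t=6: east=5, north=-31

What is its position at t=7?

east=0, north=-36

The east coordinate travels 5 per step and bounces off the walls at -4 and 12.
  step 7: 5 → 0
The north coordinate changes by -5 each step: at step 7 it is -36.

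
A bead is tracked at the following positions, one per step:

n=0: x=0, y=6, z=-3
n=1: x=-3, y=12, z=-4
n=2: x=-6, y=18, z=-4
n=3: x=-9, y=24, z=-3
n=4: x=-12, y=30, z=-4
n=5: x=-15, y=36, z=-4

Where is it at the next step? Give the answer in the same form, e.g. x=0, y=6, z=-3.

x=-18, y=42, z=-3

X: linear, -3 per step → -18 at step 6.
Y: linear, +6 per step → 42 at step 6.
Z: cycles through -3, -4, -4 every 3 steps. Step 6 lands at position 0 of the cycle → -3.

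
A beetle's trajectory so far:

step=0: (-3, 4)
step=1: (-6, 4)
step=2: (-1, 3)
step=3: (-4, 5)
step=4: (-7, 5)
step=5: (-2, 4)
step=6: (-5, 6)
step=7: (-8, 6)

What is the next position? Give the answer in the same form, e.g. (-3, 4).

Differencing gives (-3, +0), (+5, -1), (-3, +2), (-3, +0), (+5, -1), (-3, +2), (-3, +0). This is the pattern (-3, +0), (+5, -1), (-3, +2) repeated.
step 8: apply (+5, -1) → (-3, 5)

(-3, 5)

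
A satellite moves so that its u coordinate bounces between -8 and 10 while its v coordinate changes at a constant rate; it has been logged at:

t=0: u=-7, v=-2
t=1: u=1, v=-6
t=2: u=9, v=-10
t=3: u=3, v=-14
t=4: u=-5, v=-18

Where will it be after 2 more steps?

The u coordinate reflects between -8 and 10, moving 8 per step.
  step 5: -5 → -3
  step 6: -3 → 5
The v coordinate changes by -4 each step: at step 6 it is -26.

u=5, v=-26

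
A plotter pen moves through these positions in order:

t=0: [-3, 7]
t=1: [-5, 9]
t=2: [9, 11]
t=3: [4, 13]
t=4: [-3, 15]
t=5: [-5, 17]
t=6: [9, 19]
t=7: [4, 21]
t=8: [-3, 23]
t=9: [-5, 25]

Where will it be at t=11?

The first coordinate repeats the cycle [-3, -5, 9, 4] with period 4; step 11 mod 4 = 3, giving 4.
The second coordinate changes by +2 each step, so at step 11 it is 7 + 11·(2) = 29.

[4, 29]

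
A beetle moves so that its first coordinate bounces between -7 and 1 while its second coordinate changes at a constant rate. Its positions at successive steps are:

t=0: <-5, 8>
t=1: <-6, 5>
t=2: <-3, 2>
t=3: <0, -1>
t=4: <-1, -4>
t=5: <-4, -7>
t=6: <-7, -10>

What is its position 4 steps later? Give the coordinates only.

<-3, -22>

The first coordinate reflects between -7 and 1, moving 3 per step.
  step 7: -7 → -4
  step 8: -4 → -1
  step 9: -1 → 0
  step 10: 0 → -3
The second coordinate changes by -3 each step: at step 10 it is -22.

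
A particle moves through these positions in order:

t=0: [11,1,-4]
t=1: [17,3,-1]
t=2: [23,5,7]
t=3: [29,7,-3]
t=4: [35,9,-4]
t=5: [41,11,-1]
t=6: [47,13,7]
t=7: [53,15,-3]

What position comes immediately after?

The first coordinate changes by +6 each step, so at step 8 it is 11 + 8·(6) = 59.
The second coordinate changes by +2 each step, so at step 8 it is 1 + 8·(2) = 17.
The third coordinate repeats the cycle [-4, -1, 7, -3] with period 4; step 8 mod 4 = 0, giving -4.

[59,17,-4]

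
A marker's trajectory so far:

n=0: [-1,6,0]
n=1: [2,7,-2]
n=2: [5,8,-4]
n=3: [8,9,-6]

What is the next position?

The position changes by [+3,+1,-2] every step.
step 4: [8,9,-6] + [+3,+1,-2] → [11,10,-8]

[11,10,-8]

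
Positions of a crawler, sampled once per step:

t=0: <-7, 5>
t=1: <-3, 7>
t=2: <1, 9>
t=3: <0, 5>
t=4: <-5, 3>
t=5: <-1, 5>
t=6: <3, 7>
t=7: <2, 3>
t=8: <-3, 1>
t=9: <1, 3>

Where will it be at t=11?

<4, 1>

Differencing gives <+4, +2>, <+4, +2>, <-1, -4>, <-5, -2>, <+4, +2>, <+4, +2>, <-1, -4>, <-5, -2>, <+4, +2>. This is the pattern <+4, +2>, <+4, +2>, <-1, -4>, <-5, -2> repeated.
step 10: apply <+4, +2> → <5, 5>
step 11: apply <-1, -4> → <4, 1>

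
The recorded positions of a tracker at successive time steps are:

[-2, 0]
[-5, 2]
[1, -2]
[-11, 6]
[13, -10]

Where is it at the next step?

[-35, 22]

Consecutive displacements [-3, +2], [+6, -4], [-12, +8], [+24, -16] scale by a factor of -2 each step.
step 5: [13, -10] + [-48, +32] → [-35, 22]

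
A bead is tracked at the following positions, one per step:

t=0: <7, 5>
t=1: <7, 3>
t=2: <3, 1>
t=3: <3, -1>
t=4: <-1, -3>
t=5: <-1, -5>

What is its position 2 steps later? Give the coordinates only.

<-5, -9>

The moves between consecutive positions are <+0, -2>, <-4, -2>, <+0, -2>, <-4, -2>, <+0, -2>; they repeat the 2-cycle [<+0, -2>, <-4, -2>].
step 6: apply <-4, -2> → <-5, -7>
step 7: apply <+0, -2> → <-5, -9>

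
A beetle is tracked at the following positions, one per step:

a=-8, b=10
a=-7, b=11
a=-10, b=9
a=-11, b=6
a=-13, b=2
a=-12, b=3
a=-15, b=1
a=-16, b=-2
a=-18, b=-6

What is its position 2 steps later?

Differencing gives (+1, +1), (-3, -2), (-1, -3), (-2, -4), (+1, +1), (-3, -2), (-1, -3), (-2, -4). This is the pattern (+1, +1), (-3, -2), (-1, -3), (-2, -4) repeated.
step 9: apply (+1, +1) → a=-17, b=-5
step 10: apply (-3, -2) → a=-20, b=-7

a=-20, b=-7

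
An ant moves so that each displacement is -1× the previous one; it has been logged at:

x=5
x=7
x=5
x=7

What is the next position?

x=5

Consecutive displacements +2, -2, +2 scale by a factor of -1 each step.
step 4: 7 − 2 → x=5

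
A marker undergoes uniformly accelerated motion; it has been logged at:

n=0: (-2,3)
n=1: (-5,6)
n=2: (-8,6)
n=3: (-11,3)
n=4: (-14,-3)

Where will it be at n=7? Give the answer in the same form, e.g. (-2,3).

(-23,-39)

Taking differences between consecutive positions: (-3,+3), (-3,+0), (-3,-3), (-3,-6). These grow by (+0,-3) each step.
step 5: (-14,-3) + (-3,-9) → (-17,-12)
step 6: (-17,-12) + (-3,-12) → (-20,-24)
step 7: (-20,-24) + (-3,-15) → (-23,-39)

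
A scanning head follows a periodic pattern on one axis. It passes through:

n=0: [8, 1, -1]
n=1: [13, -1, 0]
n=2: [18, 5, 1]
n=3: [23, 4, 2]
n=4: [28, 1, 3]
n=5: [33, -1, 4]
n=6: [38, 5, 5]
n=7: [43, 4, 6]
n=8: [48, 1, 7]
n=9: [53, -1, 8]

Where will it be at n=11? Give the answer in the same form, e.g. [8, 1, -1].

[63, 4, 10]

The first coordinate changes by +5 each step, so at step 11 it is 8 + 11·(5) = 63.
The second coordinate repeats the cycle [1, -1, 5, 4] with period 4; step 11 mod 4 = 3, giving 4.
The third coordinate changes by +1 each step, so at step 11 it is -1 + 11·(1) = 10.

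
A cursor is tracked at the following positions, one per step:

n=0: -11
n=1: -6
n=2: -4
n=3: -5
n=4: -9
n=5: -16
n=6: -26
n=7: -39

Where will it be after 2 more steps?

Taking differences between consecutive positions: +5, +2, -1, -4, -7, -10, -13. These grow by -3 each step.
step 8: -39 − 16 → -55
step 9: -55 − 19 → -74

-74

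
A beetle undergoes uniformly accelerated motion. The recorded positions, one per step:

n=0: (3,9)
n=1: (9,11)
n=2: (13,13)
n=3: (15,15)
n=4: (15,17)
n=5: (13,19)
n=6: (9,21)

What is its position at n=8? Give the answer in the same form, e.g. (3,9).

Taking differences between consecutive positions: (+6,+2), (+4,+2), (+2,+2), (+0,+2), (-2,+2), (-4,+2). These grow by (-2,+0) each step.
step 7: (9,21) + (-6,+2) → (3,23)
step 8: (3,23) + (-8,+2) → (-5,25)

(-5,25)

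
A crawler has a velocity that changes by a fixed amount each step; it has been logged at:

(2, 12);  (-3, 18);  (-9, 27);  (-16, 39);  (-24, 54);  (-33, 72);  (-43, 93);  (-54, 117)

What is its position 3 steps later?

(-93, 207)

First differences are (-5, +6), (-6, +9), (-7, +12), (-8, +15), (-9, +18), (-10, +21), (-11, +24); their common second difference is (-1, +3) (constant acceleration).
step 8: (-54, 117) + (-12, +27) → (-66, 144)
step 9: (-66, 144) + (-13, +30) → (-79, 174)
step 10: (-79, 174) + (-14, +33) → (-93, 207)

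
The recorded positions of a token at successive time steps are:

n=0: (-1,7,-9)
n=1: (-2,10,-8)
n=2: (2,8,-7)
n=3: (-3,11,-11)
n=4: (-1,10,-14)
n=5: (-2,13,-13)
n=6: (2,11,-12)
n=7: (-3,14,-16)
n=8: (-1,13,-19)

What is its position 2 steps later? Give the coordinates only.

(2,14,-17)

The moves between consecutive positions are (-1,+3,+1), (+4,-2,+1), (-5,+3,-4), (+2,-1,-3), (-1,+3,+1), (+4,-2,+1), (-5,+3,-4), (+2,-1,-3); they repeat the 4-cycle [(-1,+3,+1), (+4,-2,+1), (-5,+3,-4), (+2,-1,-3)].
step 9: apply (-1,+3,+1) → (-2,16,-18)
step 10: apply (+4,-2,+1) → (2,14,-17)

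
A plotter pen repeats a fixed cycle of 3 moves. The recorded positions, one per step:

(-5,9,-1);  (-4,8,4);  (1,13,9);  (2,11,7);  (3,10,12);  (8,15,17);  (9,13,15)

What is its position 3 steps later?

(16,15,23)

The moves between consecutive positions are (+1,-1,+5), (+5,+5,+5), (+1,-2,-2), (+1,-1,+5), (+5,+5,+5), (+1,-2,-2); they repeat the 3-cycle [(+1,-1,+5), (+5,+5,+5), (+1,-2,-2)].
step 7: apply (+1,-1,+5) → (10,12,20)
step 8: apply (+5,+5,+5) → (15,17,25)
step 9: apply (+1,-2,-2) → (16,15,23)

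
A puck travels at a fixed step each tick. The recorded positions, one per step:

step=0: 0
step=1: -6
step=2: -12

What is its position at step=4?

-24

Constant displacement of -6 per step.
step 3: -12 − 6 → -18
step 4: -18 − 6 → -24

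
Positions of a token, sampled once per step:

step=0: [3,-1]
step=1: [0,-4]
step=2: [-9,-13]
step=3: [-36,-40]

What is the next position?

[-117,-121]

The jumps are [-3,-3], [-9,-9], [-27,-27] — a geometric progression with ratio 3.
step 4: [-36,-40] + [-81,-81] → [-117,-121]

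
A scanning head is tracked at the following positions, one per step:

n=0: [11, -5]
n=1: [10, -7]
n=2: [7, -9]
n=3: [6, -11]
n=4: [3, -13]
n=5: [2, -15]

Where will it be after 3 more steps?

[-5, -21]

Step-to-step displacements: [-1, -2], [-3, -2], [-1, -2], [-3, -2], [-1, -2] — a repeating cycle of length 2.
step 6: apply [-3, -2] → [-1, -17]
step 7: apply [-1, -2] → [-2, -19]
step 8: apply [-3, -2] → [-5, -21]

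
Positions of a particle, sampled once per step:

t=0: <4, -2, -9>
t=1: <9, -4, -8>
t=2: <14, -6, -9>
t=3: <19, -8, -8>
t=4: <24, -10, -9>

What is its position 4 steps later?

<44, -18, -9>

The first coordinate changes by +5 each step, so at step 8 it is 4 + 8·(5) = 44.
The second coordinate changes by -2 each step, so at step 8 it is -2 + 8·(-2) = -18.
The third coordinate repeats the cycle [-9, -8] with period 2; step 8 mod 2 = 0, giving -9.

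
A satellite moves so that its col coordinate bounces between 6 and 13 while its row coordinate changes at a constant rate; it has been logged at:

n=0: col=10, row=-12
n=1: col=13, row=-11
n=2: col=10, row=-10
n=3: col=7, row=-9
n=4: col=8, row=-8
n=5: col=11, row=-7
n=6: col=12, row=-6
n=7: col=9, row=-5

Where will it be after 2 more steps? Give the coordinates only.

The col coordinate reflects between 6 and 13, moving 3 per step.
  step 8: 9 → 6
  step 9: 6 → 9
The row coordinate changes by +1 each step: at step 9 it is -3.

col=9, row=-3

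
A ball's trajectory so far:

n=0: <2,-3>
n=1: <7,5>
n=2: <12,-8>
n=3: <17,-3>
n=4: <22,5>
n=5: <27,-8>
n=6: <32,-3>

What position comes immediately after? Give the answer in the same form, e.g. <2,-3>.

The first coordinate changes by +5 each step, so at step 7 it is 2 + 7·(5) = 37.
The second coordinate repeats the cycle [-3, 5, -8] with period 3; step 7 mod 3 = 1, giving 5.

<37,5>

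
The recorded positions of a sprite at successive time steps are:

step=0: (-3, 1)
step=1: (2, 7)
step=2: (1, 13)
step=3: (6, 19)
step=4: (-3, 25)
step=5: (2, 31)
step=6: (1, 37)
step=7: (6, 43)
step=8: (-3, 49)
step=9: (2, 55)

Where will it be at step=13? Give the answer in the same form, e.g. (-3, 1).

First: cycles through -3, 2, 1, 6 every 4 steps. Step 13 lands at position 1 of the cycle → 2.
Second: linear, +6 per step → 79 at step 13.

(2, 79)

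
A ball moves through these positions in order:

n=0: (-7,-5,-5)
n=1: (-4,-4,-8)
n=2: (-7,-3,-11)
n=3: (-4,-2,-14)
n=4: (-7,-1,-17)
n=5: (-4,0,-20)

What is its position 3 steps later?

First: cycles through -7, -4 every 2 steps. Step 8 lands at position 0 of the cycle → -7.
Second: linear, +1 per step → 3 at step 8.
Third: linear, -3 per step → -29 at step 8.

(-7,3,-29)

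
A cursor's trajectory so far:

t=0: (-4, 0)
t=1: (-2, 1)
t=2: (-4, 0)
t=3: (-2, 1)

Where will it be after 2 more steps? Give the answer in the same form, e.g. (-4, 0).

Consecutive displacements (+2, +1), (-2, -1), (+2, +1) scale by a factor of -1 each step.
step 4: (-2, 1) + (-2, -1) → (-4, 0)
step 5: (-4, 0) + (+2, +1) → (-2, 1)

(-2, 1)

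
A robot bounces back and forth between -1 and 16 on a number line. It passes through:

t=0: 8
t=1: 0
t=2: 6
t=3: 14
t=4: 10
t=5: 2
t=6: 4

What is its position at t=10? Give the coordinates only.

The value reflects between -1 and 16, moving 8 per step.
  step 7: 4 → 12
  step 8: 12 → 12
  step 9: 12 → 4
  step 10: 4 → 2

2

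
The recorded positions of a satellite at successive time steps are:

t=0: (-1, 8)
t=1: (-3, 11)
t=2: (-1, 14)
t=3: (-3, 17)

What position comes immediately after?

First: cycles through -1, -3 every 2 steps. Step 4 lands at position 0 of the cycle → -1.
Second: linear, +3 per step → 20 at step 4.

(-1, 20)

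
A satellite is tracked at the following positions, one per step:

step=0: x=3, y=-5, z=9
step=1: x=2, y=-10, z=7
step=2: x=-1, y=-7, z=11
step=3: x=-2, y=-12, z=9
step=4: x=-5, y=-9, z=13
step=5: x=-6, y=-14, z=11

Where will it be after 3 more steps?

x=-13, y=-13, z=17

Step-to-step displacements: (-1, -5, -2), (-3, +3, +4), (-1, -5, -2), (-3, +3, +4), (-1, -5, -2) — a repeating cycle of length 2.
step 6: apply (-3, +3, +4) → x=-9, y=-11, z=15
step 7: apply (-1, -5, -2) → x=-10, y=-16, z=13
step 8: apply (-3, +3, +4) → x=-13, y=-13, z=17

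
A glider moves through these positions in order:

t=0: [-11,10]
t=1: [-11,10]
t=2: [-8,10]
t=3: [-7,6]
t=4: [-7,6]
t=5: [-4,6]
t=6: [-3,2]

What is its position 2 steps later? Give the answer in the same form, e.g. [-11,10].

[0,2]

Differencing gives [+0,+0], [+3,+0], [+1,-4], [+0,+0], [+3,+0], [+1,-4]. This is the pattern [+0,+0], [+3,+0], [+1,-4] repeated.
step 7: apply [+0,+0] → [-3,2]
step 8: apply [+3,+0] → [0,2]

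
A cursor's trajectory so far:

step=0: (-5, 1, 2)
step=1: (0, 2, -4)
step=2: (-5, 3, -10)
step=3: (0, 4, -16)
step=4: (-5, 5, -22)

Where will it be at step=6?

(-5, 7, -34)

First: cycles through -5, 0 every 2 steps. Step 6 lands at position 0 of the cycle → -5.
Second: linear, +1 per step → 7 at step 6.
Third: linear, -6 per step → -34 at step 6.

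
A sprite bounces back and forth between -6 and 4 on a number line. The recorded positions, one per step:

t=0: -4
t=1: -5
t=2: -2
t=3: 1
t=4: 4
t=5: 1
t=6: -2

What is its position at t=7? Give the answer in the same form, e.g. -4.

The value reflects between -6 and 4, moving 3 per step.
  step 7: -2 → -5

-5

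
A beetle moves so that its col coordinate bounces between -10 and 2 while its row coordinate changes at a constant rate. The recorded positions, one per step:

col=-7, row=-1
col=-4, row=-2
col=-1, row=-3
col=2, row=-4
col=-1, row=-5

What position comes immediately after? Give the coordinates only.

col=-4, row=-6

The col coordinate reflects between -10 and 2, moving 3 per step.
  step 5: -1 → -4
The row coordinate changes by -1 each step: at step 5 it is -6.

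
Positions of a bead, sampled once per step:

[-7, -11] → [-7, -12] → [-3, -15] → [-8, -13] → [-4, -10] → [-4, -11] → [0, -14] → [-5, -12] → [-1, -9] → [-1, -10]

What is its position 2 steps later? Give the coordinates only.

[-2, -11]

Step-to-step displacements: [+0, -1], [+4, -3], [-5, +2], [+4, +3], [+0, -1], [+4, -3], [-5, +2], [+4, +3], [+0, -1] — a repeating cycle of length 4.
step 10: apply [+4, -3] → [3, -13]
step 11: apply [-5, +2] → [-2, -11]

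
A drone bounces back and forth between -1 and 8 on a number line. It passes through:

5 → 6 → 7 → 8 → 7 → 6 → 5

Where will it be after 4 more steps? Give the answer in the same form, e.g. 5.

The value travels 1 per step and bounces off the walls at -1 and 8.
  step 7: 5 → 4
  step 8: 4 → 3
  step 9: 3 → 2
  step 10: 2 → 1

1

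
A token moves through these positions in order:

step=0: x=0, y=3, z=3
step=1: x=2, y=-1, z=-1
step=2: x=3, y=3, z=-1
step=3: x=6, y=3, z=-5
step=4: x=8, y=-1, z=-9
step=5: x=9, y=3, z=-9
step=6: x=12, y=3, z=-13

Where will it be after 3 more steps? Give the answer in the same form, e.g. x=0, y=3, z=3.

Differencing gives (+2, -4, -4), (+1, +4, +0), (+3, +0, -4), (+2, -4, -4), (+1, +4, +0), (+3, +0, -4). This is the pattern (+2, -4, -4), (+1, +4, +0), (+3, +0, -4) repeated.
step 7: apply (+2, -4, -4) → x=14, y=-1, z=-17
step 8: apply (+1, +4, +0) → x=15, y=3, z=-17
step 9: apply (+3, +0, -4) → x=18, y=3, z=-21

x=18, y=3, z=-21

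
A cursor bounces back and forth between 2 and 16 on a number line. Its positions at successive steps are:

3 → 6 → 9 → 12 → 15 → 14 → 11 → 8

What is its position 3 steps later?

5

The value travels 3 per step and bounces off the walls at 2 and 16.
  step 8: 8 → 5
  step 9: 5 → 2
  step 10: 2 → 5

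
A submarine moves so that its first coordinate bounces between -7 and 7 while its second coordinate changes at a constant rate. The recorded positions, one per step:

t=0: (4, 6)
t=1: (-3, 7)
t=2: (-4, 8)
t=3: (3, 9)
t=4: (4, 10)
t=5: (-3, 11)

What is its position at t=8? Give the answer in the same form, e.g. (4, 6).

The first coordinate reflects between -7 and 7, moving 7 per step.
  step 6: -3 → -4
  step 7: -4 → 3
  step 8: 3 → 4
The second coordinate changes by +1 each step: at step 8 it is 14.

(4, 14)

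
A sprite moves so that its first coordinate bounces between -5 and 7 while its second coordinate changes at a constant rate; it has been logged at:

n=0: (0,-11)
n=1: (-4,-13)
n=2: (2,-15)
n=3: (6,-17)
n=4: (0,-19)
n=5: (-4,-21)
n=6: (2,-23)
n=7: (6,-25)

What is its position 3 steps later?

The first coordinate travels 6 per step and bounces off the walls at -5 and 7.
  step 8: 6 → 0
  step 9: 0 → -4
  step 10: -4 → 2
The second coordinate changes by -2 each step: at step 10 it is -31.

(2,-31)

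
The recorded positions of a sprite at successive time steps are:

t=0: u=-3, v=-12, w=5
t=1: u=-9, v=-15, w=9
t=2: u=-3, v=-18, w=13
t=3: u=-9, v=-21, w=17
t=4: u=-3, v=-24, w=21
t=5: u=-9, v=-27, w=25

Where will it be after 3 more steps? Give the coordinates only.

u=-3, v=-36, w=37

U: cycles through -3, -9 every 2 steps. Step 8 lands at position 0 of the cycle → -3.
V: linear, -3 per step → -36 at step 8.
W: linear, +4 per step → 37 at step 8.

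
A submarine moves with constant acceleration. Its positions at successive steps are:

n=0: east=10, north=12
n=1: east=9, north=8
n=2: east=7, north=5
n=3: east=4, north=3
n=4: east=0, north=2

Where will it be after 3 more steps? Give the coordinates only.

First differences are (-1, -4), (-2, -3), (-3, -2), (-4, -1); their common second difference is (-1, +1) (constant acceleration).
step 5: east=0, north=2 + (-5, +0) → east=-5, north=2
step 6: east=-5, north=2 + (-6, +1) → east=-11, north=3
step 7: east=-11, north=3 + (-7, +2) → east=-18, north=5

east=-18, north=5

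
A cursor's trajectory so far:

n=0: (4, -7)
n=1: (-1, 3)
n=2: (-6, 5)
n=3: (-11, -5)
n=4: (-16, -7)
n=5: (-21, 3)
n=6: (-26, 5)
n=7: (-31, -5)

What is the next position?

(-36, -7)

First: linear, -5 per step → -36 at step 8.
Second: cycles through -7, 3, 5, -5 every 4 steps. Step 8 lands at position 0 of the cycle → -7.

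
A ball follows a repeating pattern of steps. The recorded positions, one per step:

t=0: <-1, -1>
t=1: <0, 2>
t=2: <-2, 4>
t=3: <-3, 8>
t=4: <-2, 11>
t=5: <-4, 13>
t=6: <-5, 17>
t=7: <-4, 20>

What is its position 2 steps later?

<-7, 26>

The moves between consecutive positions are <+1, +3>, <-2, +2>, <-1, +4>, <+1, +3>, <-2, +2>, <-1, +4>, <+1, +3>; they repeat the 3-cycle [<+1, +3>, <-2, +2>, <-1, +4>].
step 8: apply <-2, +2> → <-6, 22>
step 9: apply <-1, +4> → <-7, 26>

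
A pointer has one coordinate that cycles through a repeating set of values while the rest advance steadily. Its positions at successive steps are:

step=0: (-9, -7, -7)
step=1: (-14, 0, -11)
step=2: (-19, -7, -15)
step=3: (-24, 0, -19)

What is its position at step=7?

(-44, 0, -35)

First: linear, -5 per step → -44 at step 7.
Second: cycles through -7, 0 every 2 steps. Step 7 lands at position 1 of the cycle → 0.
Third: linear, -4 per step → -35 at step 7.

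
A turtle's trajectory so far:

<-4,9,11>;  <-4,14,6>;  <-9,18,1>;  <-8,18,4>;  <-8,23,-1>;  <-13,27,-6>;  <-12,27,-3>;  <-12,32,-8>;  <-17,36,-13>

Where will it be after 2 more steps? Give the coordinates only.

<-16,41,-15>

Differencing gives <+0,+5,-5>, <-5,+4,-5>, <+1,+0,+3>, <+0,+5,-5>, <-5,+4,-5>, <+1,+0,+3>, <+0,+5,-5>, <-5,+4,-5>. This is the pattern <+0,+5,-5>, <-5,+4,-5>, <+1,+0,+3> repeated.
step 9: apply <+1,+0,+3> → <-16,36,-10>
step 10: apply <+0,+5,-5> → <-16,41,-15>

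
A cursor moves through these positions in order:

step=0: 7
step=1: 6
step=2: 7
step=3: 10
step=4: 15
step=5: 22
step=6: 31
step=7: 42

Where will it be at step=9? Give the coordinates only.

70

First differences are -1, +1, +3, +5, +7, +9, +11; their common second difference is +2 (constant acceleration).
step 8: 42 + 13 → 55
step 9: 55 + 15 → 70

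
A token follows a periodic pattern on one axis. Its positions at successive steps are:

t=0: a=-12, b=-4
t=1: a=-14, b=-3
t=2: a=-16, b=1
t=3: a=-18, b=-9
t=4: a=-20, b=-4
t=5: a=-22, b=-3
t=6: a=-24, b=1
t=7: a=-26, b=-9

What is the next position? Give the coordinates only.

a=-28, b=-4

A: linear, -2 per step → -28 at step 8.
B: cycles through -4, -3, 1, -9 every 4 steps. Step 8 lands at position 0 of the cycle → -4.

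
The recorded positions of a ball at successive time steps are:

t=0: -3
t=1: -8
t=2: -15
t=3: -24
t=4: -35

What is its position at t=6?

-63

Successive displacements: -5, -7, -9, -11 — each changes by -2.
step 5: -35 − 13 → -48
step 6: -48 − 15 → -63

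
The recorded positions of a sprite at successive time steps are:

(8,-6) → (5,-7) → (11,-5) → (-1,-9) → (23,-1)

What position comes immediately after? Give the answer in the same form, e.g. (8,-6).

Consecutive displacements (-3,-1), (+6,+2), (-12,-4), (+24,+8) scale by a factor of -2 each step.
step 5: (23,-1) + (-48,-16) → (-25,-17)

(-25,-17)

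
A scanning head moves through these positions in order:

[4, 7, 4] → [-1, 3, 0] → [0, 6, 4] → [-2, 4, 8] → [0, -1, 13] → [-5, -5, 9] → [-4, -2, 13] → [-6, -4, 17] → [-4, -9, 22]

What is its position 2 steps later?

The moves between consecutive positions are [-5, -4, -4], [+1, +3, +4], [-2, -2, +4], [+2, -5, +5], [-5, -4, -4], [+1, +3, +4], [-2, -2, +4], [+2, -5, +5]; they repeat the 4-cycle [[-5, -4, -4], [+1, +3, +4], [-2, -2, +4], [+2, -5, +5]].
step 9: apply [-5, -4, -4] → [-9, -13, 18]
step 10: apply [+1, +3, +4] → [-8, -10, 22]

[-8, -10, 22]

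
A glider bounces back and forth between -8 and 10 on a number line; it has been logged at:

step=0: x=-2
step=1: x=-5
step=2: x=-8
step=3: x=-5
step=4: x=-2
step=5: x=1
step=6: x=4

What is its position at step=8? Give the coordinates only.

The value reflects between -8 and 10, moving 3 per step.
  step 7: 4 → 7
  step 8: 7 → 10

x=10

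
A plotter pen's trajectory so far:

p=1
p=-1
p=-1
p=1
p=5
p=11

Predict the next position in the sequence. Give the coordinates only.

First differences are -2, +0, +2, +4, +6; their common second difference is +2 (constant acceleration).
step 6: 11 + 8 → p=19

p=19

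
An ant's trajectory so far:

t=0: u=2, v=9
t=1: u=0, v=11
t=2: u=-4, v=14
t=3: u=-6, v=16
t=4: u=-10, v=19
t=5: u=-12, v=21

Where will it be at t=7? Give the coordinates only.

u=-18, v=26

Differencing gives (-2, +2), (-4, +3), (-2, +2), (-4, +3), (-2, +2). This is the pattern (-2, +2), (-4, +3) repeated.
step 6: apply (-4, +3) → u=-16, v=24
step 7: apply (-2, +2) → u=-18, v=26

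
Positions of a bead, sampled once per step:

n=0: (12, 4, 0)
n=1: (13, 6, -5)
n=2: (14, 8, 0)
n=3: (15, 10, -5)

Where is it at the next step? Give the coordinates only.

First: linear, +1 per step → 16 at step 4.
Second: linear, +2 per step → 12 at step 4.
Third: cycles through 0, -5 every 2 steps. Step 4 lands at position 0 of the cycle → 0.

(16, 12, 0)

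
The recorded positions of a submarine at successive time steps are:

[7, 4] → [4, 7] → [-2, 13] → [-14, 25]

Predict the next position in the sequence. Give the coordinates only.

[-38, 49]

The jumps are [-3, +3], [-6, +6], [-12, +12] — a geometric progression with ratio 2.
step 4: [-14, 25] + [-24, +24] → [-38, 49]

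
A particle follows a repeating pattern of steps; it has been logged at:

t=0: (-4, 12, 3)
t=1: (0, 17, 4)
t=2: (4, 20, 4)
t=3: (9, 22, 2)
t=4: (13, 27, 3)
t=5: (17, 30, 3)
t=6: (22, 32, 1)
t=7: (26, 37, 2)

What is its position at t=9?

The moves between consecutive positions are (+4, +5, +1), (+4, +3, +0), (+5, +2, -2), (+4, +5, +1), (+4, +3, +0), (+5, +2, -2), (+4, +5, +1); they repeat the 3-cycle [(+4, +5, +1), (+4, +3, +0), (+5, +2, -2)].
step 8: apply (+4, +3, +0) → (30, 40, 2)
step 9: apply (+5, +2, -2) → (35, 42, 0)

(35, 42, 0)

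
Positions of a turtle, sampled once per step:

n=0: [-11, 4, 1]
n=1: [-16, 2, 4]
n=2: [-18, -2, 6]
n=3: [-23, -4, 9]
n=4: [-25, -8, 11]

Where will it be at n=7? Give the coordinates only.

Step-to-step displacements: [-5, -2, +3], [-2, -4, +2], [-5, -2, +3], [-2, -4, +2] — a repeating cycle of length 2.
step 5: apply [-5, -2, +3] → [-30, -10, 14]
step 6: apply [-2, -4, +2] → [-32, -14, 16]
step 7: apply [-5, -2, +3] → [-37, -16, 19]

[-37, -16, 19]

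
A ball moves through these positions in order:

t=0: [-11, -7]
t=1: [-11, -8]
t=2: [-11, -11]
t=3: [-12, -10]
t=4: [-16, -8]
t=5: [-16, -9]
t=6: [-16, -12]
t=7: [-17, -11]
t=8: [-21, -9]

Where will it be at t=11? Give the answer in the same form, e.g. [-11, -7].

Step-to-step displacements: [+0, -1], [+0, -3], [-1, +1], [-4, +2], [+0, -1], [+0, -3], [-1, +1], [-4, +2] — a repeating cycle of length 4.
step 9: apply [+0, -1] → [-21, -10]
step 10: apply [+0, -3] → [-21, -13]
step 11: apply [-1, +1] → [-22, -12]

[-22, -12]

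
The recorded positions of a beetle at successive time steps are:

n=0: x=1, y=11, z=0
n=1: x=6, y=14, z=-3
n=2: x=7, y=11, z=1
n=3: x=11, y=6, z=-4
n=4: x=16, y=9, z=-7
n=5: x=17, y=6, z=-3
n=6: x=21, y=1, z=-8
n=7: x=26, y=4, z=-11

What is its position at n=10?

x=36, y=-1, z=-15

The moves between consecutive positions are (+5, +3, -3), (+1, -3, +4), (+4, -5, -5), (+5, +3, -3), (+1, -3, +4), (+4, -5, -5), (+5, +3, -3); they repeat the 3-cycle [(+5, +3, -3), (+1, -3, +4), (+4, -5, -5)].
step 8: apply (+1, -3, +4) → x=27, y=1, z=-7
step 9: apply (+4, -5, -5) → x=31, y=-4, z=-12
step 10: apply (+5, +3, -3) → x=36, y=-1, z=-15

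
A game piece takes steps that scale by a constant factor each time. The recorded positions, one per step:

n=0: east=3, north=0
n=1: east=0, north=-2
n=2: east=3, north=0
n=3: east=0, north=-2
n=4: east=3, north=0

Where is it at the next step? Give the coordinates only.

Step-to-step displacements: (-3, -2), (+3, +2), (-3, -2), (+3, +2); each is -1× the previous.
step 5: east=3, north=0 + (-3, -2) → east=0, north=-2

east=0, north=-2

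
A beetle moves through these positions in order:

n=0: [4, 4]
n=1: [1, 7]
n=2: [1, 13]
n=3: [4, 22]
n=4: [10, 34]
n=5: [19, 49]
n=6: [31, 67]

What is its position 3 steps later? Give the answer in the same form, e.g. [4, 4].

First differences are [-3, +3], [+0, +6], [+3, +9], [+6, +12], [+9, +15], [+12, +18]; their common second difference is [+3, +3] (constant acceleration).
step 7: [31, 67] + [+15, +21] → [46, 88]
step 8: [46, 88] + [+18, +24] → [64, 112]
step 9: [64, 112] + [+21, +27] → [85, 139]

[85, 139]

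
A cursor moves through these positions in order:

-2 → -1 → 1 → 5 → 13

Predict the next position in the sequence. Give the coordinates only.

29

The jumps are +1, +2, +4, +8 — a geometric progression with ratio 2.
step 5: 13 + 16 → 29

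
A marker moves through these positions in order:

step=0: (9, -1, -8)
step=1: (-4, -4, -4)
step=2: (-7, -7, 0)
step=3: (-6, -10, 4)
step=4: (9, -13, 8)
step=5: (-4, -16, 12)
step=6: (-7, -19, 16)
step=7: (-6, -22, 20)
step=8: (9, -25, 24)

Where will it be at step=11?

The first coordinate repeats the cycle [9, -4, -7, -6] with period 4; step 11 mod 4 = 3, giving -6.
The second coordinate changes by -3 each step, so at step 11 it is -1 + 11·(-3) = -34.
The third coordinate changes by +4 each step, so at step 11 it is -8 + 11·(4) = 36.

(-6, -34, 36)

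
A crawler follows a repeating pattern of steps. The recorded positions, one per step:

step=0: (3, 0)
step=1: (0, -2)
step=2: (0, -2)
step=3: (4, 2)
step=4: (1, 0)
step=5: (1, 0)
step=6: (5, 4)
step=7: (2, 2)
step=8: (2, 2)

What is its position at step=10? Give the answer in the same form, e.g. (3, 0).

Step-to-step displacements: (-3, -2), (+0, +0), (+4, +4), (-3, -2), (+0, +0), (+4, +4), (-3, -2), (+0, +0) — a repeating cycle of length 3.
step 9: apply (+4, +4) → (6, 6)
step 10: apply (-3, -2) → (3, 4)

(3, 4)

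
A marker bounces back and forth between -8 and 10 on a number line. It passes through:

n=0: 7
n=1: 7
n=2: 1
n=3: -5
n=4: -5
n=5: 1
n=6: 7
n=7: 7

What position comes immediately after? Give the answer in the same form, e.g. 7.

The value reflects between -8 and 10, moving 6 per step.
  step 8: 7 → 1

1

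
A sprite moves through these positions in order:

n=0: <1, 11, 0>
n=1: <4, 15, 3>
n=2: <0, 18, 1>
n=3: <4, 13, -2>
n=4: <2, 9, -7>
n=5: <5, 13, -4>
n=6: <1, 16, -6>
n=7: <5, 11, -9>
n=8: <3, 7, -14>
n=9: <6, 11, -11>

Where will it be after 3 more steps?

The moves between consecutive positions are <+3, +4, +3>, <-4, +3, -2>, <+4, -5, -3>, <-2, -4, -5>, <+3, +4, +3>, <-4, +3, -2>, <+4, -5, -3>, <-2, -4, -5>, <+3, +4, +3>; they repeat the 4-cycle [<+3, +4, +3>, <-4, +3, -2>, <+4, -5, -3>, <-2, -4, -5>].
step 10: apply <-4, +3, -2> → <2, 14, -13>
step 11: apply <+4, -5, -3> → <6, 9, -16>
step 12: apply <-2, -4, -5> → <4, 5, -21>

<4, 5, -21>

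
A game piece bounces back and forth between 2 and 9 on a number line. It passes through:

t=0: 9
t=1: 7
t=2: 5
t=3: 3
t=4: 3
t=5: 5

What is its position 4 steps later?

5

The value reflects between 2 and 9, moving 2 per step.
  step 6: 5 → 7
  step 7: 7 → 9
  step 8: 9 → 7
  step 9: 7 → 5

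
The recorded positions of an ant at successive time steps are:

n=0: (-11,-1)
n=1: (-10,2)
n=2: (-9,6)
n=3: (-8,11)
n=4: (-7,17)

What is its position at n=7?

(-4,41)

Taking differences between consecutive positions: (+1,+3), (+1,+4), (+1,+5), (+1,+6). These grow by (+0,+1) each step.
step 5: (-7,17) + (+1,+7) → (-6,24)
step 6: (-6,24) + (+1,+8) → (-5,32)
step 7: (-5,32) + (+1,+9) → (-4,41)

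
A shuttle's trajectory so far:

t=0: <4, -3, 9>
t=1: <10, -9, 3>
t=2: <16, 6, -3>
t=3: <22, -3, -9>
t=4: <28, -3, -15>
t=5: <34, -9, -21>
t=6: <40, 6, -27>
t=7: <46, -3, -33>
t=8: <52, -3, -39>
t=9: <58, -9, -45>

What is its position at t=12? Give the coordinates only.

<76, -3, -63>

The first coordinate changes by +6 each step, so at step 12 it is 4 + 12·(6) = 76.
The second coordinate repeats the cycle [-3, -9, 6, -3] with period 4; step 12 mod 4 = 0, giving -3.
The third coordinate changes by -6 each step, so at step 12 it is 9 + 12·(-6) = -63.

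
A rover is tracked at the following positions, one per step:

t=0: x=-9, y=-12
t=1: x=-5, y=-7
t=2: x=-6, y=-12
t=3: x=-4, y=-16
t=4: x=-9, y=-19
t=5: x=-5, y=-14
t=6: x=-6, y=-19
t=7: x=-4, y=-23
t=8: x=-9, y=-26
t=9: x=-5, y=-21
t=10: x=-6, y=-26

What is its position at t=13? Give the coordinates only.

x=-5, y=-28

Step-to-step displacements: (+4, +5), (-1, -5), (+2, -4), (-5, -3), (+4, +5), (-1, -5), (+2, -4), (-5, -3), (+4, +5), (-1, -5) — a repeating cycle of length 4.
step 11: apply (+2, -4) → x=-4, y=-30
step 12: apply (-5, -3) → x=-9, y=-33
step 13: apply (+4, +5) → x=-5, y=-28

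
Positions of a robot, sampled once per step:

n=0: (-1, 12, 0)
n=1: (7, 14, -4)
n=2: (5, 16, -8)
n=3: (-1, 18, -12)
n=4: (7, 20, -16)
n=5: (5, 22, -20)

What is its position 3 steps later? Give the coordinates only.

(5, 28, -32)

First: cycles through -1, 7, 5 every 3 steps. Step 8 lands at position 2 of the cycle → 5.
Second: linear, +2 per step → 28 at step 8.
Third: linear, -4 per step → -32 at step 8.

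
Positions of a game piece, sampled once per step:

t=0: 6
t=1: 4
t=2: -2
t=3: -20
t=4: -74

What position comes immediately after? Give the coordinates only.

-236

The jumps are -2, -6, -18, -54 — a geometric progression with ratio 3.
step 5: -74 − 162 → -236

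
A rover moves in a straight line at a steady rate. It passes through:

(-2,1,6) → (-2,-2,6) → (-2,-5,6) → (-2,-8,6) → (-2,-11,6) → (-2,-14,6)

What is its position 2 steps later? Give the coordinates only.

Each step adds (+0,-3,+0) to the position.
step 6: (-2,-14,6) + (+0,-3,+0) → (-2,-17,6)
step 7: (-2,-17,6) + (+0,-3,+0) → (-2,-20,6)

(-2,-20,6)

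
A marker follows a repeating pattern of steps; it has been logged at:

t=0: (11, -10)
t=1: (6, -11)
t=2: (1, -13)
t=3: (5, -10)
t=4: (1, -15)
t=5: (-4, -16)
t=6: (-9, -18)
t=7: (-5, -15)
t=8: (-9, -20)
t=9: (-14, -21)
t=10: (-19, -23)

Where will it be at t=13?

Differencing gives (-5, -1), (-5, -2), (+4, +3), (-4, -5), (-5, -1), (-5, -2), (+4, +3), (-4, -5), (-5, -1), (-5, -2). This is the pattern (-5, -1), (-5, -2), (+4, +3), (-4, -5) repeated.
step 11: apply (+4, +3) → (-15, -20)
step 12: apply (-4, -5) → (-19, -25)
step 13: apply (-5, -1) → (-24, -26)

(-24, -26)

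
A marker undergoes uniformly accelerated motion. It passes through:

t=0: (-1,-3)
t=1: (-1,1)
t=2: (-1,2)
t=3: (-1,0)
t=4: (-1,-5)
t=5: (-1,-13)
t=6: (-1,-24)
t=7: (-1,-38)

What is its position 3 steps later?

Successive displacements: (+0,+4), (+0,+1), (+0,-2), (+0,-5), (+0,-8), (+0,-11), (+0,-14) — each changes by (+0,-3).
step 8: (-1,-38) + (+0,-17) → (-1,-55)
step 9: (-1,-55) + (+0,-20) → (-1,-75)
step 10: (-1,-75) + (+0,-23) → (-1,-98)

(-1,-98)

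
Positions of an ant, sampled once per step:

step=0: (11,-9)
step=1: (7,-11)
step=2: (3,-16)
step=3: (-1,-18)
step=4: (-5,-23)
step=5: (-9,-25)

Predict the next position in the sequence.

(-13,-30)

Differencing gives (-4,-2), (-4,-5), (-4,-2), (-4,-5), (-4,-2). This is the pattern (-4,-2), (-4,-5) repeated.
step 6: apply (-4,-5) → (-13,-30)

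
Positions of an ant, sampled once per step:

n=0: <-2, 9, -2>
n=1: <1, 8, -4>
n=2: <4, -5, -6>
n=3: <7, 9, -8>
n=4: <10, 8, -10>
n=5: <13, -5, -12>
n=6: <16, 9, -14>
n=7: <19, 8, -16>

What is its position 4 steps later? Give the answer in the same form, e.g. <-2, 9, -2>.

<31, -5, -24>

The first coordinate changes by +3 each step, so at step 11 it is -2 + 11·(3) = 31.
The second coordinate repeats the cycle [9, 8, -5] with period 3; step 11 mod 3 = 2, giving -5.
The third coordinate changes by -2 each step, so at step 11 it is -2 + 11·(-2) = -24.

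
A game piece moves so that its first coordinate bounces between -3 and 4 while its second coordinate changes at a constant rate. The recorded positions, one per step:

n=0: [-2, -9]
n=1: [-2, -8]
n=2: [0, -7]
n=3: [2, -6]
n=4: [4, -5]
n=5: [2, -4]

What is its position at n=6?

[0, -3]

The first coordinate travels 2 per step and bounces off the walls at -3 and 4.
  step 6: 2 → 0
The second coordinate changes by +1 each step: at step 6 it is -3.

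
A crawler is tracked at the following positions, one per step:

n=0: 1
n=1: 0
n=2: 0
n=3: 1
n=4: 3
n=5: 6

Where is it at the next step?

10

First differences are -1, +0, +1, +2, +3; their common second difference is +1 (constant acceleration).
step 6: 6 + 4 → 10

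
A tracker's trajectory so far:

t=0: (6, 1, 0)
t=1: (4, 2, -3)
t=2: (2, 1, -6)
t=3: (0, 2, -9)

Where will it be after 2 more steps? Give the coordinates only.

(-4, 2, -15)

The first coordinate changes by -2 each step, so at step 5 it is 6 + 5·(-2) = -4.
The second coordinate repeats the cycle [1, 2] with period 2; step 5 mod 2 = 1, giving 2.
The third coordinate changes by -3 each step, so at step 5 it is 0 + 5·(-3) = -15.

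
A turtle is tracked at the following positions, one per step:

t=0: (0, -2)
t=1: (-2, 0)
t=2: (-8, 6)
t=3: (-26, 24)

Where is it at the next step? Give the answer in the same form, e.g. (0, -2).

Consecutive displacements (-2, +2), (-6, +6), (-18, +18) scale by a factor of 3 each step.
step 4: (-26, 24) + (-54, +54) → (-80, 78)

(-80, 78)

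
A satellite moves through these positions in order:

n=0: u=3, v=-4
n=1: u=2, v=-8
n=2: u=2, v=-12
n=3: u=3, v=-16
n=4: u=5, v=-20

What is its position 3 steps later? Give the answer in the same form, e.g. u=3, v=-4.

Successive displacements: (-1, -4), (+0, -4), (+1, -4), (+2, -4) — each changes by (+1, +0).
step 5: u=5, v=-20 + (+3, -4) → u=8, v=-24
step 6: u=8, v=-24 + (+4, -4) → u=12, v=-28
step 7: u=12, v=-28 + (+5, -4) → u=17, v=-32

u=17, v=-32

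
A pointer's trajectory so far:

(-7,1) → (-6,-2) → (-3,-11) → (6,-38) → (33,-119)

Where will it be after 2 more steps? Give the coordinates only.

(357,-1091)

Step-to-step displacements: (+1,-3), (+3,-9), (+9,-27), (+27,-81); each is 3× the previous.
step 5: (33,-119) + (+81,-243) → (114,-362)
step 6: (114,-362) + (+243,-729) → (357,-1091)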